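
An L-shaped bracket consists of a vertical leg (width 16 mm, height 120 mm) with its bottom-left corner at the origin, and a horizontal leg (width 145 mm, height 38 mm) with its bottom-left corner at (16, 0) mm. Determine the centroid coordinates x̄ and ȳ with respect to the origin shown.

x̄ = 67.70 mm, ȳ = 29.59 mm

Part | A | x̄ᵢ | ȳᵢ | A·x̄ᵢ | A·ȳᵢ
vertical leg | 1920.00 | 8.00 | 60.00 | 15360.00 | 115200.00
horizontal leg | 5510.00 | 88.50 | 19.00 | 487635.00 | 104690.00
Σ | 7430.00 |  |  | 502995.00 | 219890.00
x̄ = 502995.00 / 7430.00 = 67.70 mm
ȳ = 219890.00 / 7430.00 = 29.59 mm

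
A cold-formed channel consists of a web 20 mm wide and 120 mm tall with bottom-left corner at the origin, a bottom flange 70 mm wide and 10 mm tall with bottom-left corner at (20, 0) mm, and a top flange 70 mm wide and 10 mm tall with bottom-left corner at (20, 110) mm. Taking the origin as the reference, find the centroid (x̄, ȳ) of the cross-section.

web: A = 20 × 120 = 2400.00, centroid at (10.00, 60.00).
bottom flange: A = 70 × 10 = 700.00, centroid at (55.00, 5.00).
top flange: A = 70 × 10 = 700.00, centroid at (55.00, 115.00).
ΣA = 3800.00 mm²
ΣAx̄ = (2400.00)(10.00) + (700.00)(55.00) + (700.00)(55.00) = 101000.00 mm³
ΣAȳ = (2400.00)(60.00) + (700.00)(5.00) + (700.00)(115.00) = 228000.00 mm³
x̄ = 101000.00 / 3800.00 = 26.58 mm
ȳ = 228000.00 / 3800.00 = 60.00 mm

x̄ = 26.58 mm, ȳ = 60.00 mm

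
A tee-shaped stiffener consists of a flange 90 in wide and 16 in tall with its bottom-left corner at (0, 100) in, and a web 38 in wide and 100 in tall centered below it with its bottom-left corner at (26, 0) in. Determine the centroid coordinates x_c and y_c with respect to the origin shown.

x_c = 45.00 in, y_c = 65.94 in

web: A = 38 × 100 = 3800.00, centroid at (45.00, 50.00).
flange: A = 90 × 16 = 1440.00, centroid at (45.00, 108.00).
ΣA = 5240.00 in²
ΣAx_c = (3800.00)(45.00) + (1440.00)(45.00) = 235800.00 in³
ΣAy_c = (3800.00)(50.00) + (1440.00)(108.00) = 345520.00 in³
x_c = 235800.00 / 5240.00 = 45.00 in
y_c = 345520.00 / 5240.00 = 65.94 in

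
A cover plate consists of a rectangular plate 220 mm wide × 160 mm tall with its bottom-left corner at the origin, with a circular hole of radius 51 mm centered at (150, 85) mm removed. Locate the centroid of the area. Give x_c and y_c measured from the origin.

x_c = 97.91 mm, y_c = 78.49 mm

plate: A = 220 × 160 = 35200.00, centroid at (110.00, 80.00).
hole: A = −π·51² = -8171.28, centroid at (150.00, 85.00).
ΣA = 27028.72 mm², ΣAx_c = 2646307.63 mm³, ΣAy_c = 2121440.99 mm³.
x_c = 2646307.63/27028.72 = 97.91 mm; y_c = 2121440.99/27028.72 = 78.49 mm.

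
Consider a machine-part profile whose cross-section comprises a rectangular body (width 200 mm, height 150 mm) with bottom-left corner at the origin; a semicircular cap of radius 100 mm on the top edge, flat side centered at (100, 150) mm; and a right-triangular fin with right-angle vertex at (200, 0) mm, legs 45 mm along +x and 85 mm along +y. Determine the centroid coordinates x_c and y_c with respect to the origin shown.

x_c = 104.62 mm, y_c = 111.86 mm

rectangular body: A = 200 × 150 = 30000.00, centroid at (100.00, 75.00).
semicircular top: A = ½π·100² = 15707.96, centroid at (100.00, 192.44).
triangular fin: A = ½·45·85 = 1912.50, centroid at (215.00, 28.33).
ΣA = 47620.46 mm², ΣAx_c = 4981983.83 mm³, ΣAy_c = 5327048.66 mm³.
x_c = 4981983.83/47620.46 = 104.62 mm; y_c = 5327048.66/47620.46 = 111.86 mm.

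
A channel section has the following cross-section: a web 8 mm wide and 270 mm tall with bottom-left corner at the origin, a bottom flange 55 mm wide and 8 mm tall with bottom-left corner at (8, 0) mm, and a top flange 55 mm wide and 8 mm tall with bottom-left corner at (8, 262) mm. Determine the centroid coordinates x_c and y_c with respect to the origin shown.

web: A = 8 × 270 = 2160.00, centroid at (4.00, 135.00).
bottom flange: A = 55 × 8 = 440.00, centroid at (35.50, 4.00).
top flange: A = 55 × 8 = 440.00, centroid at (35.50, 266.00).
ΣA = 3040.00 mm², ΣAx_c = 39880.00 mm³, ΣAy_c = 410400.00 mm³.
x_c = 39880.00/3040.00 = 13.12 mm; y_c = 410400.00/3040.00 = 135.00 mm.

x_c = 13.12 mm, y_c = 135.00 mm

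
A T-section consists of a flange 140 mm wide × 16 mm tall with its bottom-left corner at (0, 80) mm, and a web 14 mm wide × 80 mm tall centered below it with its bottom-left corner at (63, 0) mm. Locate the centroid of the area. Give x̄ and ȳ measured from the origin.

x̄ = 70.00 mm, ȳ = 72.00 mm

web: A = 14 × 80 = 1120.00, centroid at (70.00, 40.00).
flange: A = 140 × 16 = 2240.00, centroid at (70.00, 88.00).
ΣA = 3360.00 mm², ΣAx̄ = 235200.00 mm³, ΣAȳ = 241920.00 mm³.
x̄ = 235200.00/3360.00 = 70.00 mm; ȳ = 241920.00/3360.00 = 72.00 mm.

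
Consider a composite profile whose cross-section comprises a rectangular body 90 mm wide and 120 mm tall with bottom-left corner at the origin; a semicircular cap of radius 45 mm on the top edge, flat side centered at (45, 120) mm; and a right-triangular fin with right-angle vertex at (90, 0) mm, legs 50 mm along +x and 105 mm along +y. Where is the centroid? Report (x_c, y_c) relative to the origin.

x_c = 54.75 mm, y_c = 71.20 mm

Part | A | x̄ᵢ | ȳᵢ | A·x̄ᵢ | A·ȳᵢ
rectangular body | 10800.00 | 45.00 | 60.00 | 486000.00 | 648000.00
semicircular top | 3180.86 | 45.00 | 139.10 | 143138.82 | 442453.51
triangular fin | 2625.00 | 106.67 | 35.00 | 280000.00 | 91875.00
Σ | 16605.86 |  |  | 909138.82 | 1182328.51
x_c = 909138.82 / 16605.86 = 54.75 mm
y_c = 1182328.51 / 16605.86 = 71.20 mm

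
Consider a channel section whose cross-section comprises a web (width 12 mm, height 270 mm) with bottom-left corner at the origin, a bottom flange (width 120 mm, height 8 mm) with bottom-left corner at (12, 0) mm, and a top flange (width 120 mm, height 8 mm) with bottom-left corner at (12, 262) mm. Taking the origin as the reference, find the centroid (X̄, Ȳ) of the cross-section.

web: A = 12 × 270 = 3240.00, centroid at (6.00, 135.00).
bottom flange: A = 120 × 8 = 960.00, centroid at (72.00, 4.00).
top flange: A = 120 × 8 = 960.00, centroid at (72.00, 266.00).
ΣA = 5160.00 mm², ΣAX̄ = 157680.00 mm³, ΣAȲ = 696600.00 mm³.
X̄ = 157680.00/5160.00 = 30.56 mm; Ȳ = 696600.00/5160.00 = 135.00 mm.

X̄ = 30.56 mm, Ȳ = 135.00 mm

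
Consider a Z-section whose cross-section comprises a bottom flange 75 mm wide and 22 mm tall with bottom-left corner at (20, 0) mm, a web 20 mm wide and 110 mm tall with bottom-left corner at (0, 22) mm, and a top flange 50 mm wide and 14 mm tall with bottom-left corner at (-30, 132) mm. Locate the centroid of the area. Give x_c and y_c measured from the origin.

Part | A | x̄ᵢ | ȳᵢ | A·x̄ᵢ | A·ȳᵢ
bottom flange | 1650.00 | 57.50 | 11.00 | 94875.00 | 18150.00
web | 2200.00 | 10.00 | 77.00 | 22000.00 | 169400.00
top flange | 700.00 | -5.00 | 139.00 | -3500.00 | 97300.00
Σ | 4550.00 |  |  | 113375.00 | 284850.00
x_c = 113375.00 / 4550.00 = 24.92 mm
y_c = 284850.00 / 4550.00 = 62.60 mm

x_c = 24.92 mm, y_c = 62.60 mm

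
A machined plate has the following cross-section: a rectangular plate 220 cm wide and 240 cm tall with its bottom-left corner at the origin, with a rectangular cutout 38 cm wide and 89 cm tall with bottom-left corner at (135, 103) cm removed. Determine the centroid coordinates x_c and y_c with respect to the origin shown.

x_c = 106.99 cm, y_c = 118.12 cm

Part | A | x̄ᵢ | ȳᵢ | A·x̄ᵢ | A·ȳᵢ
plate | 52800.00 | 110.00 | 120.00 | 5808000.00 | 6336000.00
hole | -3382.00 | 154.00 | 147.50 | -520828.00 | -498845.00
Σ | 49418.00 |  |  | 5287172.00 | 5837155.00
x_c = 5287172.00 / 49418.00 = 106.99 cm
y_c = 5837155.00 / 49418.00 = 118.12 cm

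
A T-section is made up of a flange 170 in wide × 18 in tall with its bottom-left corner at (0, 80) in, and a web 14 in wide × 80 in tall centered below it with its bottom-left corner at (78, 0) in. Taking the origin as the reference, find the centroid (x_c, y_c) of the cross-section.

x_c = 85.00 in, y_c = 75.87 in

Part | A | x̄ᵢ | ȳᵢ | A·x̄ᵢ | A·ȳᵢ
web | 1120.00 | 85.00 | 40.00 | 95200.00 | 44800.00
flange | 3060.00 | 85.00 | 89.00 | 260100.00 | 272340.00
Σ | 4180.00 |  |  | 355300.00 | 317140.00
x_c = 355300.00 / 4180.00 = 85.00 in
y_c = 317140.00 / 4180.00 = 75.87 in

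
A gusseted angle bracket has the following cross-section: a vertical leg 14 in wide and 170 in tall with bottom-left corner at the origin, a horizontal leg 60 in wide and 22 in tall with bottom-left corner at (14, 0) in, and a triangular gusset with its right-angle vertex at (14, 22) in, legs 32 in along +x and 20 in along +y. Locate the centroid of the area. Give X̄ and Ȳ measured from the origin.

vertical leg: A = 14 × 170 = 2380.00, centroid at (7.00, 85.00).
horizontal leg: A = 60 × 22 = 1320.00, centroid at (44.00, 11.00).
gusset: A = ½·32·20 = 320.00, centroid at (24.67, 28.67).
ΣA = 4020.00 in², ΣAX̄ = 82633.33 in³, ΣAȲ = 225993.33 in³.
X̄ = 82633.33/4020.00 = 20.56 in; Ȳ = 225993.33/4020.00 = 56.22 in.

X̄ = 20.56 in, Ȳ = 56.22 in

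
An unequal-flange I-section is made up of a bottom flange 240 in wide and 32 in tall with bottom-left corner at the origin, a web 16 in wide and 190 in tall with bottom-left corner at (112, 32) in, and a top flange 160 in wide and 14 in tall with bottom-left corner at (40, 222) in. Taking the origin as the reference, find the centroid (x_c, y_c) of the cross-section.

x_c = 120.00 in, y_c = 78.85 in

bottom flange: A = 240 × 32 = 7680.00, centroid at (120.00, 16.00).
web: A = 16 × 190 = 3040.00, centroid at (120.00, 127.00).
top flange: A = 160 × 14 = 2240.00, centroid at (120.00, 229.00).
ΣA = 12960.00 in², ΣAx_c = 1555200.00 in³, ΣAy_c = 1021920.00 in³.
x_c = 1555200.00/12960.00 = 120.00 in; y_c = 1021920.00/12960.00 = 78.85 in.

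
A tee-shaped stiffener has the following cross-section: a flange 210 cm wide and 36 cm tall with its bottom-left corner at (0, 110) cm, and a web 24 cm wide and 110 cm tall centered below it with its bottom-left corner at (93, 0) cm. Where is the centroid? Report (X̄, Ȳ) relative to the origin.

web: A = 24 × 110 = 2640.00, centroid at (105.00, 55.00).
flange: A = 210 × 36 = 7560.00, centroid at (105.00, 128.00).
ΣA = 10200.00 cm², ΣAX̄ = 1071000.00 cm³, ΣAȲ = 1112880.00 cm³.
X̄ = 1071000.00/10200.00 = 105.00 cm; Ȳ = 1112880.00/10200.00 = 109.11 cm.

X̄ = 105.00 cm, Ȳ = 109.11 cm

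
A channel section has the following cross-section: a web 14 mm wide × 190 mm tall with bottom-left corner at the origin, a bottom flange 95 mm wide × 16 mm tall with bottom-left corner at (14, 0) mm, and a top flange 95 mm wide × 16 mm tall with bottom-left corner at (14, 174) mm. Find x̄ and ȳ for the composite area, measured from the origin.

web: A = 14 × 190 = 2660.00, centroid at (7.00, 95.00).
bottom flange: A = 95 × 16 = 1520.00, centroid at (61.50, 8.00).
top flange: A = 95 × 16 = 1520.00, centroid at (61.50, 182.00).
ΣA = 5700.00 mm², ΣAx̄ = 205580.00 mm³, ΣAȳ = 541500.00 mm³.
x̄ = 205580.00/5700.00 = 36.07 mm; ȳ = 541500.00/5700.00 = 95.00 mm.

x̄ = 36.07 mm, ȳ = 95.00 mm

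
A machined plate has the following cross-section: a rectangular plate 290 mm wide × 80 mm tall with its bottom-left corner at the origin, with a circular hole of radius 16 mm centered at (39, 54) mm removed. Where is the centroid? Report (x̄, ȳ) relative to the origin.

x̄ = 148.81 mm, ȳ = 39.50 mm

Part | A | x̄ᵢ | ȳᵢ | A·x̄ᵢ | A·ȳᵢ
plate | 23200.00 | 145.00 | 40.00 | 3364000.00 | 928000.00
hole | -804.25 | 39.00 | 54.00 | -31365.66 | -43429.38
Σ | 22395.75 |  |  | 3332634.34 | 884570.62
x̄ = 3332634.34 / 22395.75 = 148.81 mm
ȳ = 884570.62 / 22395.75 = 39.50 mm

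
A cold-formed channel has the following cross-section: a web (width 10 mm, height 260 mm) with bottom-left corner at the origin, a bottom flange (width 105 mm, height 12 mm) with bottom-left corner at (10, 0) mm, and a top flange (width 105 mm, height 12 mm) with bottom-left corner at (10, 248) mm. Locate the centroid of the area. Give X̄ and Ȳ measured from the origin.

X̄ = 33.30 mm, Ȳ = 130.00 mm

web: A = 10 × 260 = 2600.00, centroid at (5.00, 130.00).
bottom flange: A = 105 × 12 = 1260.00, centroid at (62.50, 6.00).
top flange: A = 105 × 12 = 1260.00, centroid at (62.50, 254.00).
ΣA = 5120.00 mm², ΣAX̄ = 170500.00 mm³, ΣAȲ = 665600.00 mm³.
X̄ = 170500.00/5120.00 = 33.30 mm; Ȳ = 665600.00/5120.00 = 130.00 mm.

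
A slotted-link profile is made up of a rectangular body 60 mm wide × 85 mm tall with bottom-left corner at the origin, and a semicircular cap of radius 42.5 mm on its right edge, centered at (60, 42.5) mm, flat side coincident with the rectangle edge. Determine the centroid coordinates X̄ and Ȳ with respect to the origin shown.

rectangular body: A = 60 × 85 = 5100.00, centroid at (30.00, 42.50).
semicircular end: A = ½π·42.5² = 2837.25, centroid at (78.04, 42.50).
ΣA = 7937.25 mm², ΣAX̄ = 374412.14 mm³, ΣAȲ = 337333.16 mm³.
X̄ = 374412.14/7937.25 = 47.17 mm; Ȳ = 337333.16/7937.25 = 42.50 mm.

X̄ = 47.17 mm, Ȳ = 42.50 mm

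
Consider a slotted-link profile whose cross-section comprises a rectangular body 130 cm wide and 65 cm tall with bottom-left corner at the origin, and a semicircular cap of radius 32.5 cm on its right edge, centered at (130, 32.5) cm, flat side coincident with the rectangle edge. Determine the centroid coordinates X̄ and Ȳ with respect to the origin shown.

Part | A | x̄ᵢ | ȳᵢ | A·x̄ᵢ | A·ȳᵢ
rectangular body | 8450.00 | 65.00 | 32.50 | 549250.00 | 274625.00
semicircular end | 1659.15 | 143.79 | 32.50 | 238575.39 | 53922.49
Σ | 10109.15 |  |  | 787825.39 | 328547.49
X̄ = 787825.39 / 10109.15 = 77.93 cm
Ȳ = 328547.49 / 10109.15 = 32.50 cm

X̄ = 77.93 cm, Ȳ = 32.50 cm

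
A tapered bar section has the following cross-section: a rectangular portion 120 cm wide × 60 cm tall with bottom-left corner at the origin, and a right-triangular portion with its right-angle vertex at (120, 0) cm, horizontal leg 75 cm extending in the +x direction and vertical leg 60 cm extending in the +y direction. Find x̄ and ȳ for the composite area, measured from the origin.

Part | A | x̄ᵢ | ȳᵢ | A·x̄ᵢ | A·ȳᵢ
rectangular portion | 7200.00 | 60.00 | 30.00 | 432000.00 | 216000.00
triangular portion | 2250.00 | 145.00 | 20.00 | 326250.00 | 45000.00
Σ | 9450.00 |  |  | 758250.00 | 261000.00
x̄ = 758250.00 / 9450.00 = 80.24 cm
ȳ = 261000.00 / 9450.00 = 27.62 cm

x̄ = 80.24 cm, ȳ = 27.62 cm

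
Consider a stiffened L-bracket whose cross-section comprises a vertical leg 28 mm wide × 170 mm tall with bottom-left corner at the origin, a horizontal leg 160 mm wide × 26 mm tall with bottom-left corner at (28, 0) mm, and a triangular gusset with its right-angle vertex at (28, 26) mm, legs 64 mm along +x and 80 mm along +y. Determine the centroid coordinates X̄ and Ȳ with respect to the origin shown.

X̄ = 55.94 mm, Ȳ = 51.70 mm

vertical leg: A = 28 × 170 = 4760.00, centroid at (14.00, 85.00).
horizontal leg: A = 160 × 26 = 4160.00, centroid at (108.00, 13.00).
gusset: A = ½·64·80 = 2560.00, centroid at (49.33, 52.67).
ΣA = 11480.00 mm²
ΣAX̄ = (4760.00)(14.00) + (4160.00)(108.00) + (2560.00)(49.33) = 642213.33 mm³
ΣAȲ = (4760.00)(85.00) + (4160.00)(13.00) + (2560.00)(52.67) = 593506.67 mm³
X̄ = 642213.33 / 11480.00 = 55.94 mm
Ȳ = 593506.67 / 11480.00 = 51.70 mm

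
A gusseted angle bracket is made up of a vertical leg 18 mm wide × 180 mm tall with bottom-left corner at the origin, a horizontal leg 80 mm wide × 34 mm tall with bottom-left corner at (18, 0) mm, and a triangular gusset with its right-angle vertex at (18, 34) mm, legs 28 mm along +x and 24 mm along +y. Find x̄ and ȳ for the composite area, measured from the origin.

vertical leg: A = 18 × 180 = 3240.00, centroid at (9.00, 90.00).
horizontal leg: A = 80 × 34 = 2720.00, centroid at (58.00, 17.00).
gusset: A = ½·28·24 = 336.00, centroid at (27.33, 42.00).
ΣA = 6296.00 mm², ΣAx̄ = 196104.00 mm³, ΣAȳ = 351952.00 mm³.
x̄ = 196104.00/6296.00 = 31.15 mm; ȳ = 351952.00/6296.00 = 55.90 mm.

x̄ = 31.15 mm, ȳ = 55.90 mm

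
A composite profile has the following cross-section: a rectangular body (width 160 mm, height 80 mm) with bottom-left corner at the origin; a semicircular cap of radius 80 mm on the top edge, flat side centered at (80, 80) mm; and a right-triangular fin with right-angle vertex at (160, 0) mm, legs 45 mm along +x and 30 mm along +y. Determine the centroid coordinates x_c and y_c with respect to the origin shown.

x_c = 82.73 mm, y_c = 70.74 mm

rectangular body: A = 160 × 80 = 12800.00, centroid at (80.00, 40.00).
semicircular top: A = ½π·80² = 10053.10, centroid at (80.00, 113.95).
triangular fin: A = ½·45·30 = 675.00, centroid at (175.00, 10.00).
ΣA = 23528.10 mm², ΣAx_c = 1946372.72 mm³, ΣAy_c = 1664331.05 mm³.
x_c = 1946372.72/23528.10 = 82.73 mm; y_c = 1664331.05/23528.10 = 70.74 mm.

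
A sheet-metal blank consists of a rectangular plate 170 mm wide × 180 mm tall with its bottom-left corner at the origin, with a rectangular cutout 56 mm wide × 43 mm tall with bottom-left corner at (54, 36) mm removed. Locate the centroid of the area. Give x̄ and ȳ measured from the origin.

Part | A | x̄ᵢ | ȳᵢ | A·x̄ᵢ | A·ȳᵢ
plate | 30600.00 | 85.00 | 90.00 | 2601000.00 | 2754000.00
hole | -2408.00 | 82.00 | 57.50 | -197456.00 | -138460.00
Σ | 28192.00 |  |  | 2403544.00 | 2615540.00
x̄ = 2403544.00 / 28192.00 = 85.26 mm
ȳ = 2615540.00 / 28192.00 = 92.78 mm

x̄ = 85.26 mm, ȳ = 92.78 mm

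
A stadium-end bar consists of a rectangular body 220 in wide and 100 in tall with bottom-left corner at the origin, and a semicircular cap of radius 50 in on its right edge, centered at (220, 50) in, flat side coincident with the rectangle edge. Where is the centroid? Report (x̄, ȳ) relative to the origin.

x̄ = 129.88 in, ȳ = 50.00 in

rectangular body: A = 220 × 100 = 22000.00, centroid at (110.00, 50.00).
semicircular end: A = ½π·50² = 3926.99, centroid at (241.22, 50.00).
ΣA = 25926.99 in², ΣAx̄ = 3367271.31 in³, ΣAȳ = 1296349.54 in³.
x̄ = 3367271.31/25926.99 = 129.88 in; ȳ = 1296349.54/25926.99 = 50.00 in.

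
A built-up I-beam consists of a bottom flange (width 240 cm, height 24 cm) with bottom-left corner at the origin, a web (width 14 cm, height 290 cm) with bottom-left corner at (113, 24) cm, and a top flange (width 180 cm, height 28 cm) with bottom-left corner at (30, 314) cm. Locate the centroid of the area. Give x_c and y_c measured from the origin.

bottom flange: A = 240 × 24 = 5760.00, centroid at (120.00, 12.00).
web: A = 14 × 290 = 4060.00, centroid at (120.00, 169.00).
top flange: A = 180 × 28 = 5040.00, centroid at (120.00, 328.00).
ΣA = 14860.00 cm², ΣAx_c = 1783200.00 cm³, ΣAy_c = 2408380.00 cm³.
x_c = 1783200.00/14860.00 = 120.00 cm; y_c = 2408380.00/14860.00 = 162.07 cm.

x_c = 120.00 cm, y_c = 162.07 cm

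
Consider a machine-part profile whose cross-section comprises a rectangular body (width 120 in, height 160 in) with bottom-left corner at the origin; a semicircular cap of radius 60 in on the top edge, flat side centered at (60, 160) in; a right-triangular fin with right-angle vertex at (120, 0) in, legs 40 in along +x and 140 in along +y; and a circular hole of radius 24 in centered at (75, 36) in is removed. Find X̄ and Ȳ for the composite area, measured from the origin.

rectangular body: A = 120 × 160 = 19200.00, centroid at (60.00, 80.00).
semicircular top: A = ½π·60² = 5654.87, centroid at (60.00, 185.46).
triangular fin: A = ½·40·140 = 2800.00, centroid at (133.33, 46.67).
hole: A = −π·24² = -1809.56, centroid at (75.00, 36.00).
ΣA = 25845.31 in², ΣAX̄ = 1728908.54 in³, ΣAȲ = 2650301.29 in³.
X̄ = 1728908.54/25845.31 = 66.89 in; Ȳ = 2650301.29/25845.31 = 102.54 in.

X̄ = 66.89 in, Ȳ = 102.54 in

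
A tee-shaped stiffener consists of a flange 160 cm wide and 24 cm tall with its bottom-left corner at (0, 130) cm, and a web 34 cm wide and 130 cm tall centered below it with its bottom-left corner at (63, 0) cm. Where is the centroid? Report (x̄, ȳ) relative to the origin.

Part | A | x̄ᵢ | ȳᵢ | A·x̄ᵢ | A·ȳᵢ
web | 4420.00 | 80.00 | 65.00 | 353600.00 | 287300.00
flange | 3840.00 | 80.00 | 142.00 | 307200.00 | 545280.00
Σ | 8260.00 |  |  | 660800.00 | 832580.00
x̄ = 660800.00 / 8260.00 = 80.00 cm
ȳ = 832580.00 / 8260.00 = 100.80 cm

x̄ = 80.00 cm, ȳ = 100.80 cm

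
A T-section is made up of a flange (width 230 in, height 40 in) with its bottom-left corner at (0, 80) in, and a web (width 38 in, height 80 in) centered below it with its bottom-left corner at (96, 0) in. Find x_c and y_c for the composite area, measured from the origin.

web: A = 38 × 80 = 3040.00, centroid at (115.00, 40.00).
flange: A = 230 × 40 = 9200.00, centroid at (115.00, 100.00).
ΣA = 12240.00 in²
ΣAx_c = (3040.00)(115.00) + (9200.00)(115.00) = 1407600.00 in³
ΣAy_c = (3040.00)(40.00) + (9200.00)(100.00) = 1041600.00 in³
x_c = 1407600.00 / 12240.00 = 115.00 in
y_c = 1041600.00 / 12240.00 = 85.10 in

x_c = 115.00 in, y_c = 85.10 in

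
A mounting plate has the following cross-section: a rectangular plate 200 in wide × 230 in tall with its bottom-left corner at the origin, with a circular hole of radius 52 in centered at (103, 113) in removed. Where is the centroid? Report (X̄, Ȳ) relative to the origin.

X̄ = 99.32 in, Ȳ = 115.45 in

plate: A = 200 × 230 = 46000.00, centroid at (100.00, 115.00).
hole: A = −π·52² = -8494.87, centroid at (103.00, 113.00).
ΣA = 37505.13 in², ΣAX̄ = 3725028.75 in³, ΣAȲ = 4330080.08 in³.
X̄ = 3725028.75/37505.13 = 99.32 in; Ȳ = 4330080.08/37505.13 = 115.45 in.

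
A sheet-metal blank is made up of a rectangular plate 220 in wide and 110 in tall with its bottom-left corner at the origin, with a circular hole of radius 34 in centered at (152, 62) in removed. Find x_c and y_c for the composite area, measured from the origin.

plate: A = 220 × 110 = 24200.00, centroid at (110.00, 55.00).
hole: A = −π·34² = -3631.68, centroid at (152.00, 62.00).
ΣA = 20568.32 in²
ΣAx_c = (24200.00)(110.00) + (-3631.68)(152.00) = 2109984.47 in³
ΣAy_c = (24200.00)(55.00) + (-3631.68)(62.00) = 1105835.77 in³
x_c = 2109984.47 / 20568.32 = 102.58 in
y_c = 1105835.77 / 20568.32 = 53.76 in

x_c = 102.58 in, y_c = 53.76 in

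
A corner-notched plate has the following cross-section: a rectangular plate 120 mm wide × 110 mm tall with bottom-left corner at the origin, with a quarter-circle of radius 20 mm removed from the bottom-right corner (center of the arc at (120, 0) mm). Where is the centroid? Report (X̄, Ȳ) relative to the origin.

Part | A | x̄ᵢ | ȳᵢ | A·x̄ᵢ | A·ȳᵢ
plate | 13200.00 | 60.00 | 55.00 | 792000.00 | 726000.00
removed quarter-circle | -314.16 | 111.51 | 8.49 | -35032.45 | -2666.67
Σ | 12885.84 |  |  | 756967.55 | 723333.33
X̄ = 756967.55 / 12885.84 = 58.74 mm
Ȳ = 723333.33 / 12885.84 = 56.13 mm

X̄ = 58.74 mm, Ȳ = 56.13 mm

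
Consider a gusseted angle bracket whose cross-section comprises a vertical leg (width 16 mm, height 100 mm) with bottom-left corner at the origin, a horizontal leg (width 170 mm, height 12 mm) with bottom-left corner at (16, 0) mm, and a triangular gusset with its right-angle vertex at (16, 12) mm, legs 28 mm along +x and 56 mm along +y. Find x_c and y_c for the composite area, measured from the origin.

x_c = 53.96 mm, y_c = 26.28 mm

vertical leg: A = 16 × 100 = 1600.00, centroid at (8.00, 50.00).
horizontal leg: A = 170 × 12 = 2040.00, centroid at (101.00, 6.00).
gusset: A = ½·28·56 = 784.00, centroid at (25.33, 30.67).
ΣA = 4424.00 mm², ΣAx_c = 238701.33 mm³, ΣAy_c = 116282.67 mm³.
x_c = 238701.33/4424.00 = 53.96 mm; y_c = 116282.67/4424.00 = 26.28 mm.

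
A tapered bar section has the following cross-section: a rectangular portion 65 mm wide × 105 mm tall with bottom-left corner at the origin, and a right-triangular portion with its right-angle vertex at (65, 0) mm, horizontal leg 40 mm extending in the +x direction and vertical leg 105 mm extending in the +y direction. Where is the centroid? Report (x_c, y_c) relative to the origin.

x_c = 43.28 mm, y_c = 48.38 mm

rectangular portion: A = 65 × 105 = 6825.00, centroid at (32.50, 52.50).
triangular portion: A = ½·40·105 = 2100.00, centroid at (78.33, 35.00).
ΣA = 8925.00 mm², ΣAx_c = 386312.50 mm³, ΣAy_c = 431812.50 mm³.
x_c = 386312.50/8925.00 = 43.28 mm; y_c = 431812.50/8925.00 = 48.38 mm.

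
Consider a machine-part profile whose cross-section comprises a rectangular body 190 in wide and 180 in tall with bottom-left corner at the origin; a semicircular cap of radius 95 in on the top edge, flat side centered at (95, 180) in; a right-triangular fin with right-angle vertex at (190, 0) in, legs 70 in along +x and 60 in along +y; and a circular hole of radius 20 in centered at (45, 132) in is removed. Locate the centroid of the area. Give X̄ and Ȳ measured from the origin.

X̄ = 101.33 in, Ȳ = 123.48 in

rectangular body: A = 190 × 180 = 34200.00, centroid at (95.00, 90.00).
semicircular top: A = ½π·95² = 14176.44, centroid at (95.00, 220.32).
triangular fin: A = ½·70·60 = 2100.00, centroid at (213.33, 20.00).
hole: A = −π·20² = -1256.64, centroid at (45.00, 132.00).
ΣA = 49219.80 in², ΣAX̄ = 4987212.83 in³, ΣAȲ = 6077465.87 in³.
X̄ = 4987212.83/49219.80 = 101.33 in; Ȳ = 6077465.87/49219.80 = 123.48 in.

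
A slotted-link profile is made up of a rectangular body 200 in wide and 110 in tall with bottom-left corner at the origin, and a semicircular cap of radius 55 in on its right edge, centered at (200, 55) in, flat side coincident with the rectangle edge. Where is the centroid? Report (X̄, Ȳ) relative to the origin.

X̄ = 121.91 in, Ȳ = 55.00 in

rectangular body: A = 200 × 110 = 22000.00, centroid at (100.00, 55.00).
semicircular end: A = ½π·55² = 4751.66, centroid at (223.34, 55.00).
ΣA = 26751.66 in²
ΣAX̄ = (22000.00)(100.00) + (4751.66)(223.34) = 3261248.44 in³
ΣAȲ = (22000.00)(55.00) + (4751.66)(55.00) = 1471341.24 in³
X̄ = 3261248.44 / 26751.66 = 121.91 in
Ȳ = 1471341.24 / 26751.66 = 55.00 in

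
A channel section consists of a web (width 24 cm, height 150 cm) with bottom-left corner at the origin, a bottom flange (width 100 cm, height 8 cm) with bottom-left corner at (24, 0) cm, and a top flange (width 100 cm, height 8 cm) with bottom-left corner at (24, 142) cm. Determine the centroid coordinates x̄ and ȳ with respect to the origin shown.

web: A = 24 × 150 = 3600.00, centroid at (12.00, 75.00).
bottom flange: A = 100 × 8 = 800.00, centroid at (74.00, 4.00).
top flange: A = 100 × 8 = 800.00, centroid at (74.00, 146.00).
ΣA = 5200.00 cm², ΣAx̄ = 161600.00 cm³, ΣAȳ = 390000.00 cm³.
x̄ = 161600.00/5200.00 = 31.08 cm; ȳ = 390000.00/5200.00 = 75.00 cm.

x̄ = 31.08 cm, ȳ = 75.00 cm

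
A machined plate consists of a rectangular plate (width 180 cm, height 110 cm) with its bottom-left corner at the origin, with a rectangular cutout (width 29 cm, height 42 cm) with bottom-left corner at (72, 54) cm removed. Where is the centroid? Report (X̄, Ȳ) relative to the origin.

X̄ = 90.23 cm, Ȳ = 53.69 cm

Part | A | x̄ᵢ | ȳᵢ | A·x̄ᵢ | A·ȳᵢ
plate | 19800.00 | 90.00 | 55.00 | 1782000.00 | 1089000.00
hole | -1218.00 | 86.50 | 75.00 | -105357.00 | -91350.00
Σ | 18582.00 |  |  | 1676643.00 | 997650.00
X̄ = 1676643.00 / 18582.00 = 90.23 cm
Ȳ = 997650.00 / 18582.00 = 53.69 cm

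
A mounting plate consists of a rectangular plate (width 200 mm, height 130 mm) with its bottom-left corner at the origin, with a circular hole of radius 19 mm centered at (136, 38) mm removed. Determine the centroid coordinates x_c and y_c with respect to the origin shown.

plate: A = 200 × 130 = 26000.00, centroid at (100.00, 65.00).
hole: A = −π·19² = -1134.11, centroid at (136.00, 38.00).
ΣA = 24865.89 mm²
ΣAx_c = (26000.00)(100.00) + (-1134.11)(136.00) = 2445760.37 mm³
ΣAy_c = (26000.00)(65.00) + (-1134.11)(38.00) = 1646903.63 mm³
x_c = 2445760.37 / 24865.89 = 98.36 mm
y_c = 1646903.63 / 24865.89 = 66.23 mm

x_c = 98.36 mm, y_c = 66.23 mm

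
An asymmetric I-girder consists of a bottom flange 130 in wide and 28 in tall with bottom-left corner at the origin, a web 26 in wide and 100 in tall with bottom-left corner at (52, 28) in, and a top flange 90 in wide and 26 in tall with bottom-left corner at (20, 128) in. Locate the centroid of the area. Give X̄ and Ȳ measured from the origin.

X̄ = 65.00 in, Ȳ = 68.03 in

bottom flange: A = 130 × 28 = 3640.00, centroid at (65.00, 14.00).
web: A = 26 × 100 = 2600.00, centroid at (65.00, 78.00).
top flange: A = 90 × 26 = 2340.00, centroid at (65.00, 141.00).
ΣA = 8580.00 in²
ΣAX̄ = (3640.00)(65.00) + (2600.00)(65.00) + (2340.00)(65.00) = 557700.00 in³
ΣAȲ = (3640.00)(14.00) + (2600.00)(78.00) + (2340.00)(141.00) = 583700.00 in³
X̄ = 557700.00 / 8580.00 = 65.00 in
Ȳ = 583700.00 / 8580.00 = 68.03 in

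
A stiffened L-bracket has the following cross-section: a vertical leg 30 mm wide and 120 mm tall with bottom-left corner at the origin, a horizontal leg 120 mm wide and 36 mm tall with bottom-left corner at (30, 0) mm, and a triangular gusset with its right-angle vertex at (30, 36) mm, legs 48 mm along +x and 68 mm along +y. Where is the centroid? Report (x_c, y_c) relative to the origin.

x_c = 54.22 mm, y_c = 40.78 mm

vertical leg: A = 30 × 120 = 3600.00, centroid at (15.00, 60.00).
horizontal leg: A = 120 × 36 = 4320.00, centroid at (90.00, 18.00).
gusset: A = ½·48·68 = 1632.00, centroid at (46.00, 58.67).
ΣA = 9552.00 mm², ΣAx_c = 517872.00 mm³, ΣAy_c = 389504.00 mm³.
x_c = 517872.00/9552.00 = 54.22 mm; y_c = 389504.00/9552.00 = 40.78 mm.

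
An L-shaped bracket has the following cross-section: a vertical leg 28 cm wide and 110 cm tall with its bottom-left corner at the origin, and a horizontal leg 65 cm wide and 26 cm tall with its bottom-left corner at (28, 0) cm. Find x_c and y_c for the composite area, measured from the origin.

vertical leg: A = 28 × 110 = 3080.00, centroid at (14.00, 55.00).
horizontal leg: A = 65 × 26 = 1690.00, centroid at (60.50, 13.00).
ΣA = 4770.00 cm², ΣAx_c = 145365.00 cm³, ΣAy_c = 191370.00 cm³.
x_c = 145365.00/4770.00 = 30.47 cm; y_c = 191370.00/4770.00 = 40.12 cm.

x_c = 30.47 cm, y_c = 40.12 cm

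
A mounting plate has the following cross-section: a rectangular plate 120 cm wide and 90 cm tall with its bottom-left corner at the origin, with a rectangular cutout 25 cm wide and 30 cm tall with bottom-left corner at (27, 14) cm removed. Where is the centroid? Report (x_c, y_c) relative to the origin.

x_c = 61.53 cm, y_c = 46.19 cm

plate: A = 120 × 90 = 10800.00, centroid at (60.00, 45.00).
hole: A = −(25 × 30) = -750.00, centroid at (39.50, 29.00).
ΣA = 10050.00 cm²
ΣAx_c = (10800.00)(60.00) + (-750.00)(39.50) = 618375.00 cm³
ΣAy_c = (10800.00)(45.00) + (-750.00)(29.00) = 464250.00 cm³
x_c = 618375.00 / 10050.00 = 61.53 cm
y_c = 464250.00 / 10050.00 = 46.19 cm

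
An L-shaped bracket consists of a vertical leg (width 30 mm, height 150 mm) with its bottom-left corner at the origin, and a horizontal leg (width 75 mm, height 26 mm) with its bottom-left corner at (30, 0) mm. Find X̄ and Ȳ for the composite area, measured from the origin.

Part | A | x̄ᵢ | ȳᵢ | A·x̄ᵢ | A·ȳᵢ
vertical leg | 4500.00 | 15.00 | 75.00 | 67500.00 | 337500.00
horizontal leg | 1950.00 | 67.50 | 13.00 | 131625.00 | 25350.00
Σ | 6450.00 |  |  | 199125.00 | 362850.00
X̄ = 199125.00 / 6450.00 = 30.87 mm
Ȳ = 362850.00 / 6450.00 = 56.26 mm

X̄ = 30.87 mm, Ȳ = 56.26 mm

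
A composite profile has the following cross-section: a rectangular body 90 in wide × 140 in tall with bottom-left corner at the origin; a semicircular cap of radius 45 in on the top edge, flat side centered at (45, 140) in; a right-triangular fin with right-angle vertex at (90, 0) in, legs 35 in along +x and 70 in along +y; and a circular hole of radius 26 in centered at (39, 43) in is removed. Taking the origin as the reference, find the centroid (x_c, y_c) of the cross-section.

Part | A | x̄ᵢ | ȳᵢ | A·x̄ᵢ | A·ȳᵢ
rectangular body | 12600.00 | 45.00 | 70.00 | 567000.00 | 882000.00
semicircular top | 3180.86 | 45.00 | 159.10 | 143138.82 | 506070.76
triangular fin | 1225.00 | 101.67 | 23.33 | 124541.67 | 28583.33
hole | -2123.72 | 39.00 | 43.00 | -82824.95 | -91319.82
Σ | 14882.15 |  |  | 751855.53 | 1325334.28
x_c = 751855.53 / 14882.15 = 50.52 in
y_c = 1325334.28 / 14882.15 = 89.06 in

x_c = 50.52 in, y_c = 89.06 in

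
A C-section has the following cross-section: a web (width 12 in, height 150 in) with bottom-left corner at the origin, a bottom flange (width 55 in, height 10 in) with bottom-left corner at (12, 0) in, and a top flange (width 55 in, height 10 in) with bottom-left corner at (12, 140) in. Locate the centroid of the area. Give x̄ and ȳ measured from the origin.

x̄ = 18.71 in, ȳ = 75.00 in

web: A = 12 × 150 = 1800.00, centroid at (6.00, 75.00).
bottom flange: A = 55 × 10 = 550.00, centroid at (39.50, 5.00).
top flange: A = 55 × 10 = 550.00, centroid at (39.50, 145.00).
ΣA = 2900.00 in²
ΣAx̄ = (1800.00)(6.00) + (550.00)(39.50) + (550.00)(39.50) = 54250.00 in³
ΣAȳ = (1800.00)(75.00) + (550.00)(5.00) + (550.00)(145.00) = 217500.00 in³
x̄ = 54250.00 / 2900.00 = 18.71 in
ȳ = 217500.00 / 2900.00 = 75.00 in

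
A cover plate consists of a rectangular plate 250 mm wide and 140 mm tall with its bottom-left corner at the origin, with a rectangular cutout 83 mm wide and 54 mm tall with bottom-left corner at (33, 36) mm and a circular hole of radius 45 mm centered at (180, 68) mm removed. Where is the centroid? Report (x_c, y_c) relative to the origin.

plate: A = 250 × 140 = 35000.00, centroid at (125.00, 70.00).
hole 1: A = −(83 × 54) = -4482.00, centroid at (74.50, 63.00).
hole 2: A = −π·45² = -6361.73, centroid at (180.00, 68.00).
ΣA = 24156.27 mm², ΣAx_c = 2895980.48 mm³, ΣAy_c = 1735036.69 mm³.
x_c = 2895980.48/24156.27 = 119.89 mm; y_c = 1735036.69/24156.27 = 71.83 mm.

x_c = 119.89 mm, y_c = 71.83 mm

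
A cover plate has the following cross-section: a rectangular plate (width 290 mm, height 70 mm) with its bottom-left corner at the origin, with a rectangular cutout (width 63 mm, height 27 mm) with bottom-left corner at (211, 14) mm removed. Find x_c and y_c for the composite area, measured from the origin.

Part | A | x̄ᵢ | ȳᵢ | A·x̄ᵢ | A·ȳᵢ
plate | 20300.00 | 145.00 | 35.00 | 2943500.00 | 710500.00
hole | -1701.00 | 242.50 | 27.50 | -412492.50 | -46777.50
Σ | 18599.00 |  |  | 2531007.50 | 663722.50
x_c = 2531007.50 / 18599.00 = 136.08 mm
y_c = 663722.50 / 18599.00 = 35.69 mm

x_c = 136.08 mm, y_c = 35.69 mm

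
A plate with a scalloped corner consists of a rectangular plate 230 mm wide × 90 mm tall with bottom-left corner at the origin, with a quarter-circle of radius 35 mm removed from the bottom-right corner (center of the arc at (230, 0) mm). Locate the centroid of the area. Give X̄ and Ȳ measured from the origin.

X̄ = 110.12 mm, Ȳ = 46.47 mm

plate: A = 230 × 90 = 20700.00, centroid at (115.00, 45.00).
removed quarter-circle: A = −¼π·35² = -962.11, centroid at (215.15, 14.85).
ΣA = 19737.89 mm²
ΣAX̄ = (20700.00)(115.00) + (-962.11)(215.15) = 2173505.73 mm³
ΣAȲ = (20700.00)(45.00) + (-962.11)(14.85) = 917208.33 mm³
X̄ = 2173505.73 / 19737.89 = 110.12 mm
Ȳ = 917208.33 / 19737.89 = 46.47 mm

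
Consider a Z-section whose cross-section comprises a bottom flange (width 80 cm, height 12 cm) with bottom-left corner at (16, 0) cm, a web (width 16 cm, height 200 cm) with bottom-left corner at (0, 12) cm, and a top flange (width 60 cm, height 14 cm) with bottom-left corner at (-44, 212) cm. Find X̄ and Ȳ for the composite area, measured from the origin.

bottom flange: A = 80 × 12 = 960.00, centroid at (56.00, 6.00).
web: A = 16 × 200 = 3200.00, centroid at (8.00, 112.00).
top flange: A = 60 × 14 = 840.00, centroid at (-14.00, 219.00).
ΣA = 5000.00 cm²
ΣAX̄ = (960.00)(56.00) + (3200.00)(8.00) + (840.00)(-14.00) = 67600.00 cm³
ΣAȲ = (960.00)(6.00) + (3200.00)(112.00) + (840.00)(219.00) = 548120.00 cm³
X̄ = 67600.00 / 5000.00 = 13.52 cm
Ȳ = 548120.00 / 5000.00 = 109.62 cm

X̄ = 13.52 cm, Ȳ = 109.62 cm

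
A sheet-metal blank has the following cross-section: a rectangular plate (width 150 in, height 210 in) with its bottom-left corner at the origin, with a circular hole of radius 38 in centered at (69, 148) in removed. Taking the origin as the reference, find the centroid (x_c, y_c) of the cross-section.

x_c = 76.01 in, y_c = 97.77 in

plate: A = 150 × 210 = 31500.00, centroid at (75.00, 105.00).
hole: A = −π·38² = -4536.46, centroid at (69.00, 148.00).
ΣA = 26963.54 in², ΣAx_c = 2049484.27 in³, ΣAy_c = 2636103.95 in³.
x_c = 2049484.27/26963.54 = 76.01 in; y_c = 2636103.95/26963.54 = 97.77 in.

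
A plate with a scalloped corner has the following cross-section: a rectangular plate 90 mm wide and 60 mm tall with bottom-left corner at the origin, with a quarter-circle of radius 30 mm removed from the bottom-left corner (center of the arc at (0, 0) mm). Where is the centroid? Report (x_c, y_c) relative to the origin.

plate: A = 90 × 60 = 5400.00, centroid at (45.00, 30.00).
removed quarter-circle: A = −¼π·30² = -706.86, centroid at (12.73, 12.73).
ΣA = 4693.14 mm²
ΣAx_c = (5400.00)(45.00) + (-706.86)(12.73) = 234000.00 mm³
ΣAy_c = (5400.00)(30.00) + (-706.86)(12.73) = 153000.00 mm³
x_c = 234000.00 / 4693.14 = 49.86 mm
y_c = 153000.00 / 4693.14 = 32.60 mm

x_c = 49.86 mm, y_c = 32.60 mm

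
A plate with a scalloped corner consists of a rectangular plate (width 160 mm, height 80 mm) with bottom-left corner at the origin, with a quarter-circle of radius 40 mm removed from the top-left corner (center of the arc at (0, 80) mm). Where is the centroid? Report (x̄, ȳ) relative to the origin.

x̄ = 86.86 mm, ȳ = 37.49 mm

plate: A = 160 × 80 = 12800.00, centroid at (80.00, 40.00).
removed quarter-circle: A = −¼π·40² = -1256.64, centroid at (16.98, 63.02).
ΣA = 11543.36 mm², ΣAx̄ = 1002666.67 mm³, ΣAȳ = 432802.37 mm³.
x̄ = 1002666.67/11543.36 = 86.86 mm; ȳ = 432802.37/11543.36 = 37.49 mm.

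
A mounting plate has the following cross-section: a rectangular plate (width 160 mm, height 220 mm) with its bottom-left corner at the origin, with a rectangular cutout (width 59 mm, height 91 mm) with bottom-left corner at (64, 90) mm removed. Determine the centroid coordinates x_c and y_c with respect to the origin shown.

x_c = 77.57 mm, y_c = 105.41 mm

Part | A | x̄ᵢ | ȳᵢ | A·x̄ᵢ | A·ȳᵢ
plate | 35200.00 | 80.00 | 110.00 | 2816000.00 | 3872000.00
hole | -5369.00 | 93.50 | 135.50 | -502001.50 | -727499.50
Σ | 29831.00 |  |  | 2313998.50 | 3144500.50
x_c = 2313998.50 / 29831.00 = 77.57 mm
y_c = 3144500.50 / 29831.00 = 105.41 mm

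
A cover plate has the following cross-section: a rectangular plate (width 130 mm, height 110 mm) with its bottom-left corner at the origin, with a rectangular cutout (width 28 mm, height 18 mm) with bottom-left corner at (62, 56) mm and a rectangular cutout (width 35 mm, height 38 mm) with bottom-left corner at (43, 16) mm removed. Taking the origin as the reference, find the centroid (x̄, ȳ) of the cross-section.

plate: A = 130 × 110 = 14300.00, centroid at (65.00, 55.00).
hole 1: A = −(28 × 18) = -504.00, centroid at (76.00, 65.00).
hole 2: A = −(35 × 38) = -1330.00, centroid at (60.50, 35.00).
ΣA = 12466.00 mm², ΣAx̄ = 810731.00 mm³, ΣAȳ = 707190.00 mm³.
x̄ = 810731.00/12466.00 = 65.04 mm; ȳ = 707190.00/12466.00 = 56.73 mm.

x̄ = 65.04 mm, ȳ = 56.73 mm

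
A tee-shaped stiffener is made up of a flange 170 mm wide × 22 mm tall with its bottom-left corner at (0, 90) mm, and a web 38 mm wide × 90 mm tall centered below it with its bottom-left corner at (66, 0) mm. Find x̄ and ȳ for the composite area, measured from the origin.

x̄ = 85.00 mm, ȳ = 74.25 mm

web: A = 38 × 90 = 3420.00, centroid at (85.00, 45.00).
flange: A = 170 × 22 = 3740.00, centroid at (85.00, 101.00).
ΣA = 7160.00 mm², ΣAx̄ = 608600.00 mm³, ΣAȳ = 531640.00 mm³.
x̄ = 608600.00/7160.00 = 85.00 mm; ȳ = 531640.00/7160.00 = 74.25 mm.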